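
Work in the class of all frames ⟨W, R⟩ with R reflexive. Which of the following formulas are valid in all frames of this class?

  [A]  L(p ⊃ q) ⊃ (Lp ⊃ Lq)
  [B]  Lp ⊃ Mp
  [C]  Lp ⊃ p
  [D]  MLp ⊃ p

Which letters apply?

A, B, C

A reflexive relation is serial.
(A) L(p ⊃ q) ⊃ (Lp ⊃ Lq) is axiom K, valid on every Kripke frame — valid.
(B) Lp ⊃ Mp is axiom D, which corresponds to seriality. Every such R is serial — valid.
(C) Lp ⊃ p is axiom T; it is valid on a frame exactly when R is reflexive. Every such R is reflexive, so valid.
(D) MLp ⊃ p is the dual of axiom B, which corresponds to symmetry. Such an R need not be symmetric — not valid.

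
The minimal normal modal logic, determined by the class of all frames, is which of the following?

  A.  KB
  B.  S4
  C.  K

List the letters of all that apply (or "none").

(A) KB is determined by the class of symmetric frames.
(B) S4 is determined by the class of reflexive and transitive frames.
(C) K is determined by exactly this class.

C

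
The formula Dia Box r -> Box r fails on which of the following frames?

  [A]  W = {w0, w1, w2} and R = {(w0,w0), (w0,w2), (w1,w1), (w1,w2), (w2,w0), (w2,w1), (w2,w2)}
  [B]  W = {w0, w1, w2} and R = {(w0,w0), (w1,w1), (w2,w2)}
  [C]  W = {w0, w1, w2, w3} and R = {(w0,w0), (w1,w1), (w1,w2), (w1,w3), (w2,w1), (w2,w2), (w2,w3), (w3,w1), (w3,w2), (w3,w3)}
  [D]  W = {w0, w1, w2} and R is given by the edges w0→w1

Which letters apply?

A, D

The schema Dia Box r -> Box r is the dual of axiom 5; it is valid on a frame iff R is euclidean.
(A) R is not euclidean (w2 R w0 and w2 R w1 but not w0 R w1), so the schema fails here.
(B) R is euclidean (any two R-successors of the same world are R-related), so the schema is valid here.
(C) R is euclidean (any two R-successors of the same world are R-related), so the schema is valid here.
(D) R is not euclidean (w0 R w1 and w0 R w1 but not w1 R w1), so the schema fails here.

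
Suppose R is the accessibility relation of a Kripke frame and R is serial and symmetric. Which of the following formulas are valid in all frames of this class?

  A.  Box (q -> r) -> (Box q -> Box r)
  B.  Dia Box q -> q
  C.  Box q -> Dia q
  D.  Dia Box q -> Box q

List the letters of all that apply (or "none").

(A) this is just K, valid on every normal frame.
(B) Dia Box q -> q is the dual of axiom B, which corresponds to symmetry. Every such R is symmetric — valid.
(C) Box q -> Dia q (axiom D) characterises the serial frames. Every such R is serial — valid.
(D) Dia Box q -> Box q is the dual of axiom 5; it is valid on a frame exactly when R is euclidean. Such an R need not be euclidean, so not valid.

A, B, C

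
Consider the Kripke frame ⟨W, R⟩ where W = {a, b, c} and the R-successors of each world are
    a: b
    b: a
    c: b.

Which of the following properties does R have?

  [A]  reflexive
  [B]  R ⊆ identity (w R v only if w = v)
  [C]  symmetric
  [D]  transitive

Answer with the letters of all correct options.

none

(A) not reflexive: not a R a.
(B) not ⊆ identity: a R b with a ≠ b.
(C) not symmetric: c R b but not b R c.
(D) not transitive: a R b and b R a but not a R a.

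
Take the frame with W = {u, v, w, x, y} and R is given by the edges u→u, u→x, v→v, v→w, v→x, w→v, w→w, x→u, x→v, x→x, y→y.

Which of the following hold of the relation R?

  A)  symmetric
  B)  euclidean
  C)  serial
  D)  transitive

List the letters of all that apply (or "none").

(A) symmetric: every R-edge is matched by its reverse.
(B) not euclidean: v R w and v R x but not w R x.
(C) serial: every world has an R-successor.
(D) not transitive: u R x and x R v but not u R v.

A, C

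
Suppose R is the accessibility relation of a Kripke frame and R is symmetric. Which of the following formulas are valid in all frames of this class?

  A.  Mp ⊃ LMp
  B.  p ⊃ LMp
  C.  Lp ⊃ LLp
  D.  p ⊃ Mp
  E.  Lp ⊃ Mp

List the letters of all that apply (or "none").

(A) Mp ⊃ LMp is axiom 5; it is valid on a frame exactly when R is euclidean. Such an R need not be euclidean, so not valid.
(B) p ⊃ LMp is axiom B; it is valid on a frame exactly when R is symmetric. Every such R is symmetric, so valid.
(C) Lp ⊃ LLp is axiom 4, which corresponds to transitivity. Such an R need not be transitive — not valid.
(D) p ⊃ Mp is the dual of axiom T; it is valid on a frame exactly when R is reflexive. Such an R need not be reflexive, so not valid.
(E) Lp ⊃ Mp (axiom D) characterises the serial frames. Such an R need not be serial — not valid.

B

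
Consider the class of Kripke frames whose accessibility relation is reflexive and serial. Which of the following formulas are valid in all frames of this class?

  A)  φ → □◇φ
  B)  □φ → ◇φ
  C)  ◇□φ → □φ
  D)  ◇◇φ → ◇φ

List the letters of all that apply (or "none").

B

(A) φ → □◇φ is axiom B; it is valid on a frame exactly when R is symmetric. Such an R need not be symmetric, so not valid.
(B) □φ → ◇φ is axiom D; it is valid on a frame exactly when R is serial. Every such R is serial, so valid.
(C) the dual of axiom 5: valid iff R is euclidean. Such an R need not be euclidean — not valid.
(D) ◇◇φ → ◇φ is the dual of axiom 4, which corresponds to transitivity. Such an R need not be transitive — not valid.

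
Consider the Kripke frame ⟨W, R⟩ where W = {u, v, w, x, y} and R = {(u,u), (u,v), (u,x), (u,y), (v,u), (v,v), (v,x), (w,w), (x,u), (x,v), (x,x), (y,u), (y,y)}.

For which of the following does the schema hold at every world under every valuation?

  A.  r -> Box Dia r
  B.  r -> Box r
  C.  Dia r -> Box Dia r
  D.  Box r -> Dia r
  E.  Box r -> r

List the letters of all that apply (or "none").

A, D, E

R is reflexive: each world relates to itself.
R is symmetric: every R-edge is matched by its reverse.
R is not euclidean: u R v and u R y but not v R y.
R is serial: every world has an R-successor.
R is not a subset of the identity: u R v with u ≠ v.
(A) r -> Box Dia r is axiom B; it is valid on a frame exactly when R is symmetric. R is symmetric, so valid.
(B) r -> Box r is valid only on frames where every R-edge is a self-loop. Here R ⊄ identity — not valid.
(C) Dia r -> Box Dia r is axiom 5, which corresponds to the euclidean property. R is not euclidean — not valid.
(D) Box r -> Dia r is axiom D, which corresponds to seriality. R is serial — valid.
(E) Box r -> r (axiom T) characterises the reflexive frames. R is reflexive — valid.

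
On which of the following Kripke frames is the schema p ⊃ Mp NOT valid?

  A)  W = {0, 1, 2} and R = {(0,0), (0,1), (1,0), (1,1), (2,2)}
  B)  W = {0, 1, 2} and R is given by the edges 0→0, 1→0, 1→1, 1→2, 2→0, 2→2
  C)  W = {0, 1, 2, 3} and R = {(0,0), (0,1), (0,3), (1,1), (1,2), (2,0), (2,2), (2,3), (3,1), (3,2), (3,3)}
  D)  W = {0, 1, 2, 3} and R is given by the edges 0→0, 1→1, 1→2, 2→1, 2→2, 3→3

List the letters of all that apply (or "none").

none

The schema p ⊃ Mp is the dual of axiom T; it is valid on a frame iff R is reflexive.
(A) R is reflexive (each world relates to itself), so the schema is valid here.
(B) R is reflexive (each world relates to itself), so the schema is valid here.
(C) R is reflexive (each world relates to itself), so the schema is valid here.
(D) R is reflexive (each world relates to itself), so the schema is valid here.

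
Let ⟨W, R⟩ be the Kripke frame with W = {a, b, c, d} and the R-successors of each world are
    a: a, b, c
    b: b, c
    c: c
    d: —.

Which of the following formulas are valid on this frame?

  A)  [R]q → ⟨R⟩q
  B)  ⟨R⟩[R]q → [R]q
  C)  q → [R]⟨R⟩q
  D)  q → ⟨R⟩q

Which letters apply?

none

R is not reflexive: not d R d.
R is not symmetric: a R b but not b R a.
R is not euclidean: a R b and a R a but not b R a.
R is not serial: d has no R-successor.
(A) axiom D: valid iff R is serial. R is not serial — not valid.
(B) the dual of axiom 5: valid iff R is euclidean. R is not euclidean — not valid.
(C) q → [R]⟨R⟩q is axiom B, which corresponds to symmetry. R is not symmetric — not valid.
(D) the dual of axiom T: valid iff R is reflexive. R is not reflexive — not valid.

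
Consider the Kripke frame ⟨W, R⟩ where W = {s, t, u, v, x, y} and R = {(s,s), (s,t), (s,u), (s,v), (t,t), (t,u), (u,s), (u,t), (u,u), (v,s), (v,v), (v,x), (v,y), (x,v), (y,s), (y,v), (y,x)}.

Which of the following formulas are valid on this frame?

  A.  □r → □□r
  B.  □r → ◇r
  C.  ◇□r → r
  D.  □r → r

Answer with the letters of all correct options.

B

R is not reflexive: not x R x.
R is not symmetric: s R t but not t R s.
R is not transitive: s R v and v R x but not s R x.
R is serial: every world has an R-successor.
(A) axiom 4: valid iff R is transitive. R is not transitive — not valid.
(B) □r → ◇r (axiom D) characterises the serial frames. R is serial — valid.
(C) ◇□r → r is the dual of axiom B, which corresponds to symmetry. R is not symmetric — not valid.
(D) axiom T: valid iff R is reflexive. R is not reflexive — not valid.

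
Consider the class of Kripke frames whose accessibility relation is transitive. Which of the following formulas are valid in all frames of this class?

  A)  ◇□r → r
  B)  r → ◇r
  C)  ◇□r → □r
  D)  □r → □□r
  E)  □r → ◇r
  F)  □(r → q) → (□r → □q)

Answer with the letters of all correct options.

D, F

(A) ◇□r → r is the dual of axiom B; it is valid on a frame exactly when R is symmetric. Such an R need not be symmetric, so not valid.
(B) r → ◇r is the dual of axiom T; it is valid on a frame exactly when R is reflexive. Such an R need not be reflexive, so not valid.
(C) ◇□r → □r is the dual of axiom 5, which corresponds to the euclidean property. Such an R need not be euclidean — not valid.
(D) □r → □□r (axiom 4) characterises the transitive frames. Every such R is transitive — valid.
(E) □r → ◇r (axiom D) characterises the serial frames. Such an R need not be serial — not valid.
(F) □(r → q) → (□r → □q) is axiom K, valid on every Kripke frame — valid.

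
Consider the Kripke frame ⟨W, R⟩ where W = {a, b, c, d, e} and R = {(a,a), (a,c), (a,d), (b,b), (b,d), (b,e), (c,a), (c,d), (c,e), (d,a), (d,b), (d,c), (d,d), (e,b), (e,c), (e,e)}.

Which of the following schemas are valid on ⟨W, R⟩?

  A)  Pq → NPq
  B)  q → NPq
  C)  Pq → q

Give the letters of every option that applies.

B

R is symmetric: every R-edge is matched by its reverse.
R is not euclidean: b R d and b R e but not d R e.
R is not a subset of the identity: a R c with a ≠ c.
(A) axiom 5: valid iff R is euclidean. R is not euclidean — not valid.
(B) q → NPq is axiom B; it is valid on a frame exactly when R is symmetric. R is symmetric, so valid.
(C) Pq → q is the converse of T; it holds exactly when R ⊆ identity. Here R ⊄ identity — not valid.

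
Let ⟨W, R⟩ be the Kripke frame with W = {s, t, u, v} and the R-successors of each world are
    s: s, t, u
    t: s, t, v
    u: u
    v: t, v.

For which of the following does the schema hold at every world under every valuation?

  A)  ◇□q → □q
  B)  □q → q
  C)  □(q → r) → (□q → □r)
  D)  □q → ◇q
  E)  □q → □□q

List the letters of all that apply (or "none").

B, C, D

R is reflexive: each world relates to itself.
R is not transitive: s R t and t R v but not s R v.
R is not euclidean: s R t and s R u but not t R u.
R is serial: every world has an R-successor.
(A) ◇□q → □q is the dual of axiom 5, which corresponds to the euclidean property. R is not euclidean — not valid.
(B) axiom T: valid iff R is reflexive. R is reflexive — valid.
(C) □(q → r) → (□q → □r) is axiom K, valid on every Kripke frame — valid.
(D) □q → ◇q (axiom D) characterises the serial frames. R is serial — valid.
(E) □q → □□q is axiom 4, which corresponds to transitivity. R is not transitive — not valid.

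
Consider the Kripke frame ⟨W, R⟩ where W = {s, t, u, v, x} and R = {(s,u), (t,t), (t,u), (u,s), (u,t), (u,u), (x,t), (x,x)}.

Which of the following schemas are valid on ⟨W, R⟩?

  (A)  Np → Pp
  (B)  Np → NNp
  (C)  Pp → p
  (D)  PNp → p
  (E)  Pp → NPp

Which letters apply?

none

R is not symmetric: x R t but not t R x.
R is not transitive: s R u and u R s but not s R s.
R is not euclidean: u R s and u R t but not s R t.
R is not serial: v has no R-successor.
R is not a subset of the identity: s R u with s ≠ u.
(A) Np → Pp is axiom D, which corresponds to seriality. R is not serial — not valid.
(B) axiom 4: valid iff R is transitive. R is not transitive — not valid.
(C) Pp → p is the converse of T; it holds exactly when R ⊆ identity. Here R ⊄ identity — not valid.
(D) PNp → p is the dual of axiom B; it is valid on a frame exactly when R is symmetric. R is not symmetric, so not valid.
(E) Pp → NPp (axiom 5) characterises the euclidean frames. R is not euclidean — not valid.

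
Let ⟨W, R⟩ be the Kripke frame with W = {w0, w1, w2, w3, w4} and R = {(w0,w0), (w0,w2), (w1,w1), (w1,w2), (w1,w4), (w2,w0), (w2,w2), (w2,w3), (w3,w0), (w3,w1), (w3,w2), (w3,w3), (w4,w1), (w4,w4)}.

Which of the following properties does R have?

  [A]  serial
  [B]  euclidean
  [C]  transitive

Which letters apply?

(A) serial: every world has an R-successor.
(B) not euclidean: w1 R w2 and w1 R w1 but not w2 R w1.
(C) not transitive: w0 R w2 and w2 R w3 but not w0 R w3.

A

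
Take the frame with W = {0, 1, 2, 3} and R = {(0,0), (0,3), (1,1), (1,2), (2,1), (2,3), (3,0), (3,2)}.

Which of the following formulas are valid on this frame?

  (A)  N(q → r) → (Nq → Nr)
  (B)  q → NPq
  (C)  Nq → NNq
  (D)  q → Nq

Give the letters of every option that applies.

A, B

R is symmetric: every R-edge is matched by its reverse.
R is not transitive: 0 R 3 and 3 R 2 but not 0 R 2.
R is not a subset of the identity: 0 R 3 with 0 ≠ 3.
(A) N(q → r) → (Nq → Nr) is the K axiom; it holds on all frames — valid.
(B) q → NPq is axiom B; it is valid on a frame exactly when R is symmetric. R is symmetric, so valid.
(C) axiom 4: valid iff R is transitive. R is not transitive — not valid.
(D) q → Nq (equivalent to ◇p→p) corresponds to R being a subset of the identity. Here R ⊄ identity, so not valid.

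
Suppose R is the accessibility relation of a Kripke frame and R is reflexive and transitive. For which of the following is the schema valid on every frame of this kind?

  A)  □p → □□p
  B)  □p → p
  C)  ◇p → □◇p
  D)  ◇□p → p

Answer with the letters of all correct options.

Reflexive relations are serial.
(A) □p → □□p is axiom 4; it is valid on a frame exactly when R is transitive. Every such R is transitive, so valid.
(B) □p → p is axiom T, which corresponds to reflexivity. Every such R is reflexive — valid.
(C) ◇p → □◇p is axiom 5; it is valid on a frame exactly when R is euclidean. Such an R need not be euclidean, so not valid.
(D) ◇□p → p is the dual of axiom B; it is valid on a frame exactly when R is symmetric. Such an R need not be symmetric, so not valid.

A, B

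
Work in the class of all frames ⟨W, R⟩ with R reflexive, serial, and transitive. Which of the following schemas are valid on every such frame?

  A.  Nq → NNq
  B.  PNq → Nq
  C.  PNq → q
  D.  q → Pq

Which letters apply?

A, D

(A) Nq → NNq is axiom 4, which corresponds to transitivity. Every such R is transitive — valid.
(B) PNq → Nq is the dual of axiom 5, which corresponds to the euclidean property. Such an R need not be euclidean — not valid.
(C) the dual of axiom B: valid iff R is symmetric. Such an R need not be symmetric — not valid.
(D) q → Pq (the dual of axiom T) characterises the reflexive frames. Every such R is reflexive — valid.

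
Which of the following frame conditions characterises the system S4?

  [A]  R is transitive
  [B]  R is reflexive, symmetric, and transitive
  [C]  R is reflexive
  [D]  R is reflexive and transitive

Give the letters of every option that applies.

D

(A) this class determines K4, not S4.
(B) this class determines S5, not S4.
(C) this class determines T (= KT), not S4.
(D) S4 is sound and complete for exactly this class.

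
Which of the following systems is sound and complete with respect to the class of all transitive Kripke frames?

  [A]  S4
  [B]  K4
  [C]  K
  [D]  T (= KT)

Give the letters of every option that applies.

B

(A) S4 is determined by the class of reflexive and transitive frames.
(B) K4 is determined by exactly this class.
(C) K is determined by the class of arbitrary frames.
(D) T (= KT) is determined by the class of reflexive frames.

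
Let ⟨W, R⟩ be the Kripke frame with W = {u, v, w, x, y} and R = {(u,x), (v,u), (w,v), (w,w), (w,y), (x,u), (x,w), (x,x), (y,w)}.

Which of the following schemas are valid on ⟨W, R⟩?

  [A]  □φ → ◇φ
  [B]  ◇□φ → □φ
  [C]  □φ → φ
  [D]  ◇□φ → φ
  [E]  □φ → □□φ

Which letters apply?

R is not reflexive: not u R u.
R is not symmetric: v R u but not u R v.
R is not transitive: u R x and x R u but not u R u.
R is not euclidean: w R v and w R w but not v R w.
R is serial: every world has an R-successor.
(A) □φ → ◇φ is axiom D; it is valid on a frame exactly when R is serial. R is serial, so valid.
(B) ◇□φ → □φ is the dual of axiom 5, which corresponds to the euclidean property. R is not euclidean — not valid.
(C) □φ → φ is axiom T; it is valid on a frame exactly when R is reflexive. R is not reflexive, so not valid.
(D) ◇□φ → φ (the dual of axiom B) characterises the symmetric frames. R is not symmetric — not valid.
(E) □φ → □□φ (axiom 4) characterises the transitive frames. R is not transitive — not valid.

A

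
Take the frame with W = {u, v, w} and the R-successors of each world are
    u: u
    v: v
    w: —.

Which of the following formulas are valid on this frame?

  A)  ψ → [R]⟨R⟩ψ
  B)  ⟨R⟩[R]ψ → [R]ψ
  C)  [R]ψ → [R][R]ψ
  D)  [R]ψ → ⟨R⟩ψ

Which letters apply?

R is symmetric: every R-edge is matched by its reverse.
R is transitive: R is closed under composition.
R is euclidean: any two R-successors of the same world are R-related.
R is not serial: w has no R-successor.
(A) ψ → [R]⟨R⟩ψ is axiom B, which corresponds to symmetry. R is symmetric — valid.
(B) ⟨R⟩[R]ψ → [R]ψ is the dual of axiom 5, which corresponds to the euclidean property. R is euclidean — valid.
(C) [R]ψ → [R][R]ψ (axiom 4) characterises the transitive frames. R is transitive — valid.
(D) [R]ψ → ⟨R⟩ψ is axiom D, which corresponds to seriality. R is not serial — not valid.

A, B, C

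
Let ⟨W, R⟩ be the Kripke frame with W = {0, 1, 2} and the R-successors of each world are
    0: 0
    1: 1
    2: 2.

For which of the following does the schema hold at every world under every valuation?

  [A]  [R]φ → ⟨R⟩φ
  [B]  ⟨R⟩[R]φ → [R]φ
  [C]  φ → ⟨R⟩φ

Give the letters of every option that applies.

R is reflexive: each world relates to itself.
R is euclidean: any two R-successors of the same world are R-related.
R is serial: every world has an R-successor.
(A) [R]φ → ⟨R⟩φ is axiom D; it is valid on a frame exactly when R is serial. R is serial, so valid.
(B) ⟨R⟩[R]φ → [R]φ (the dual of axiom 5) characterises the euclidean frames. R is euclidean — valid.
(C) φ → ⟨R⟩φ is the dual of axiom T, which corresponds to reflexivity. R is reflexive — valid.

A, B, C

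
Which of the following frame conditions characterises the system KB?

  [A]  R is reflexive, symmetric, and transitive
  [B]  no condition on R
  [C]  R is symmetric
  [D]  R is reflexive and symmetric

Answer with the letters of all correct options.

C

(A) this class determines S5, not KB.
(B) this class determines K, not KB.
(C) KB is sound and complete for exactly this class.
(D) this class determines B (= KTB), not KB.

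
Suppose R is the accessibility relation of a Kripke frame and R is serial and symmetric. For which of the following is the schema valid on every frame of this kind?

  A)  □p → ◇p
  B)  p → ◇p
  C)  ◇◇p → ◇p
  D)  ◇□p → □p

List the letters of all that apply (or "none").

A

(A) axiom D: valid iff R is serial. Every such R is serial — valid.
(B) p → ◇p is the dual of axiom T, which corresponds to reflexivity. Such an R need not be reflexive — not valid.
(C) ◇◇p → ◇p (the dual of axiom 4) characterises the transitive frames. Such an R need not be transitive — not valid.
(D) the dual of axiom 5: valid iff R is euclidean. Such an R need not be euclidean — not valid.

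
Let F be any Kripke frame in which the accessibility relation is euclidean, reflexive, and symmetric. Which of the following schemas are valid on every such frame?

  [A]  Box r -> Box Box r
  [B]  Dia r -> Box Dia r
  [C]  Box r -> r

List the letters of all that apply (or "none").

A relation that is euclidean, reflexive, and symmetric is also serial and transitive.
(A) axiom 4: valid iff R is transitive. Every such R is transitive — valid.
(B) Dia r -> Box Dia r is axiom 5; it is valid on a frame exactly when R is euclidean. Every such R is euclidean, so valid.
(C) Box r -> r is axiom T, which corresponds to reflexivity. Every such R is reflexive — valid.

A, B, C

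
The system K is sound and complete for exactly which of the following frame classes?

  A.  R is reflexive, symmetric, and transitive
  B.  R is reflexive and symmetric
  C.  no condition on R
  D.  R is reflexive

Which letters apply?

(A) this class determines S5, not K.
(B) this class determines B (= KTB), not K.
(C) K is sound and complete for exactly this class.
(D) this class determines T (= KT), not K.

C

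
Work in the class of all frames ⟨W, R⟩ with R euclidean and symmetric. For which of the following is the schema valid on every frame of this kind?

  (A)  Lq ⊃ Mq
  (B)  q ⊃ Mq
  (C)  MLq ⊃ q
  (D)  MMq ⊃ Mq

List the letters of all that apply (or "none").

C, D

A symmetric euclidean relation is transitive (uRv and vRw give vRu by symmetry, then uRw by the euclidean condition, applied at v).
(A) axiom D: valid iff R is serial. Such an R need not be serial — not valid.
(B) q ⊃ Mq is the dual of axiom T, which corresponds to reflexivity. Such an R need not be reflexive — not valid.
(C) MLq ⊃ q is the dual of axiom B; it is valid on a frame exactly when R is symmetric. Every such R is symmetric, so valid.
(D) MMq ⊃ Mq is the dual of axiom 4, which corresponds to transitivity. Every such R is transitive — valid.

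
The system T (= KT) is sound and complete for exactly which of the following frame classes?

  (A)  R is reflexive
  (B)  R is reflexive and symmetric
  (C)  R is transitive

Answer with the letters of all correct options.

A

(A) T (= KT) is sound and complete for exactly this class.
(B) this class determines B (= KTB), not T (= KT).
(C) this class determines K4, not T (= KT).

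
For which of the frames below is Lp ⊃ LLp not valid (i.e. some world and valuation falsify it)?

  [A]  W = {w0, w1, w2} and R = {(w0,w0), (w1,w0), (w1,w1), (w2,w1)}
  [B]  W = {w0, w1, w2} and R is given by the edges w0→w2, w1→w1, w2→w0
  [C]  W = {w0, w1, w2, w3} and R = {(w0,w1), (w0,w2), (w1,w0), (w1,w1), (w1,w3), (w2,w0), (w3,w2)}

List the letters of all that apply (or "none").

A, B, C

The schema Lp ⊃ LLp is axiom 4; it is valid on a frame iff R is transitive.
(A) R is not transitive (w2 R w1 and w1 R w0 but not w2 R w0), so the schema fails here.
(B) R is not transitive (w0 R w2 and w2 R w0 but not w0 R w0), so the schema fails here.
(C) R is not transitive (w0 R w1 and w1 R w0 but not w0 R w0), so the schema fails here.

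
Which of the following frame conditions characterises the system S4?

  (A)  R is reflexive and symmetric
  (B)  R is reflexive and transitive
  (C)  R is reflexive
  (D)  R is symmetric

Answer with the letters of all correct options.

B

(A) this class determines B (= KTB), not S4.
(B) S4 is sound and complete for exactly this class.
(C) this class determines T (= KT), not S4.
(D) this class determines KB, not S4.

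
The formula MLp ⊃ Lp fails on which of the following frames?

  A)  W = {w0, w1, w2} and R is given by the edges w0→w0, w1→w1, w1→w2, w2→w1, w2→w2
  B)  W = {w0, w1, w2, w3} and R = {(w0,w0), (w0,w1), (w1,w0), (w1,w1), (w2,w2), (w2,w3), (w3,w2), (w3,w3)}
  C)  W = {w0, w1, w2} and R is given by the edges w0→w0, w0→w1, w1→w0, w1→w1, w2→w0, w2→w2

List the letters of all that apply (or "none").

C

The schema MLp ⊃ Lp is the dual of axiom 5; it is valid on a frame iff R is euclidean.
(A) R is euclidean (any two R-successors of the same world are R-related), so the schema is valid here.
(B) R is euclidean (any two R-successors of the same world are R-related), so the schema is valid here.
(C) R is not euclidean (w2 R w0 and w2 R w2 but not w0 R w2), so the schema fails here.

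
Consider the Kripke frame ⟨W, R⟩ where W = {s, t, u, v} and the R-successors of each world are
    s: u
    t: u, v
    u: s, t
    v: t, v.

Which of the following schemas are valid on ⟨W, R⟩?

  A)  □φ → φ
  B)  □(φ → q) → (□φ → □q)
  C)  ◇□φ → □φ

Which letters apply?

B

R is not reflexive: not s R s.
R is not euclidean: t R u and t R v but not u R v.
(A) □φ → φ is axiom T, which corresponds to reflexivity. R is not reflexive — not valid.
(B) □(φ → q) → (□φ → □q) is axiom K, valid on every Kripke frame — valid.
(C) ◇□φ → □φ is the dual of axiom 5; it is valid on a frame exactly when R is euclidean. R is not euclidean, so not valid.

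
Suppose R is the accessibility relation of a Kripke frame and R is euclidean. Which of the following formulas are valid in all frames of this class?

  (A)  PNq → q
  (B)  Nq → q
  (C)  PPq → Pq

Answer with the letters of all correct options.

none

(A) the dual of axiom B: valid iff R is symmetric. Such an R need not be symmetric — not valid.
(B) Nq → q is axiom T; it is valid on a frame exactly when R is reflexive. Such an R need not be reflexive, so not valid.
(C) PPq → Pq is the dual of axiom 4, which corresponds to transitivity. Such an R need not be transitive — not valid.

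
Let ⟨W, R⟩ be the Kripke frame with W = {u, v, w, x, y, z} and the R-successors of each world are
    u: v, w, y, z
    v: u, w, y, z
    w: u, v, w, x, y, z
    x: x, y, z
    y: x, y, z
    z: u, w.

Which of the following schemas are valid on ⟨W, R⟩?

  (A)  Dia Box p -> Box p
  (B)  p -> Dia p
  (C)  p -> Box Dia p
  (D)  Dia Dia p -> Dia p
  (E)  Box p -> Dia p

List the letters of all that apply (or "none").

R is not reflexive: not u R u.
R is not symmetric: u R y but not y R u.
R is not transitive: u R v and v R u but not u R u.
R is not euclidean: u R y and u R v but not y R v.
R is serial: every world has an R-successor.
(A) Dia Box p -> Box p (the dual of axiom 5) characterises the euclidean frames. R is not euclidean — not valid.
(B) the dual of axiom T: valid iff R is reflexive. R is not reflexive — not valid.
(C) p -> Box Dia p (axiom B) characterises the symmetric frames. R is not symmetric — not valid.
(D) Dia Dia p -> Dia p is the dual of axiom 4, which corresponds to transitivity. R is not transitive — not valid.
(E) Box p -> Dia p is axiom D, which corresponds to seriality. R is serial — valid.

E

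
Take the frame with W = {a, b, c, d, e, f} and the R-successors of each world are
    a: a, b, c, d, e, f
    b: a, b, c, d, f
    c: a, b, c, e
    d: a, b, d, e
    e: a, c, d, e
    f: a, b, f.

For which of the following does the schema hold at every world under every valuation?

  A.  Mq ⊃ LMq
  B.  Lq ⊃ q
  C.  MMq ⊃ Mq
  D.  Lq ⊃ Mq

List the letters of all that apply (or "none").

B, D

R is reflexive: each world relates to itself.
R is not transitive: b R a and a R e but not b R e.
R is not euclidean: a R b and a R e but not b R e.
R is serial: every world has an R-successor.
(A) Mq ⊃ LMq is axiom 5; it is valid on a frame exactly when R is euclidean. R is not euclidean, so not valid.
(B) Lq ⊃ q is axiom T; it is valid on a frame exactly when R is reflexive. R is reflexive, so valid.
(C) MMq ⊃ Mq is the dual of axiom 4, which corresponds to transitivity. R is not transitive — not valid.
(D) Lq ⊃ Mq is axiom D; it is valid on a frame exactly when R is serial. R is serial, so valid.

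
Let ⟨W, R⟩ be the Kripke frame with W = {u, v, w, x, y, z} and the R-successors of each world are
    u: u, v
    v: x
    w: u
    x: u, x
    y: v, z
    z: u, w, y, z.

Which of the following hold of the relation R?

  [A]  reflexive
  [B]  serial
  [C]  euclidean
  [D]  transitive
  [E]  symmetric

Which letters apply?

(A) not reflexive: not v R v.
(B) serial: every world has an R-successor.
(C) not euclidean: u R v and u R u but not v R u.
(D) not transitive: u R v and v R x but not u R x.
(E) not symmetric: u R v but not v R u.

B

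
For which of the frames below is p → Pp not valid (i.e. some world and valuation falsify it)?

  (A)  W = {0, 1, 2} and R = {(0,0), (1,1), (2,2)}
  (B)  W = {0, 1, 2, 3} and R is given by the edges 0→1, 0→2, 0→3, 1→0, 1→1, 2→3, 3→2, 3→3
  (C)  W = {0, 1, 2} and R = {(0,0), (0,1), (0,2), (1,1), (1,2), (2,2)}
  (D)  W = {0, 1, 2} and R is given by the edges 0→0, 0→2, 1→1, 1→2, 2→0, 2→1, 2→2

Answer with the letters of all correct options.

The schema p → Pp is the dual of axiom T; it is valid on a frame iff R is reflexive.
(A) R is reflexive (each world relates to itself), so the schema is valid here.
(B) R is not reflexive (not 0 R 0), so the schema fails here.
(C) R is reflexive (each world relates to itself), so the schema is valid here.
(D) R is reflexive (each world relates to itself), so the schema is valid here.

B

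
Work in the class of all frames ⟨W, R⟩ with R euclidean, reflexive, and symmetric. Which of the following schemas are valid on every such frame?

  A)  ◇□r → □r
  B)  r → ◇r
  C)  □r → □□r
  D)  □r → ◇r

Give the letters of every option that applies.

A, B, C, D

A relation that is euclidean, reflexive, and symmetric is also serial and transitive.
(A) ◇□r → □r is the dual of axiom 5; it is valid on a frame exactly when R is euclidean. Every such R is euclidean, so valid.
(B) r → ◇r is the dual of axiom T; it is valid on a frame exactly when R is reflexive. Every such R is reflexive, so valid.
(C) □r → □□r is axiom 4, which corresponds to transitivity. Every such R is transitive — valid.
(D) □r → ◇r (axiom D) characterises the serial frames. Every such R is serial — valid.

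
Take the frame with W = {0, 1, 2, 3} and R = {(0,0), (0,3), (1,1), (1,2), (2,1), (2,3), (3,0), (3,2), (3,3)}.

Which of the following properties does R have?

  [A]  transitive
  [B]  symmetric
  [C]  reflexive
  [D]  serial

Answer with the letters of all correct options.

B, D

(A) not transitive: 0 R 3 and 3 R 2 but not 0 R 2.
(B) symmetric: every R-edge is matched by its reverse.
(C) not reflexive: not 2 R 2.
(D) serial: every world has an R-successor.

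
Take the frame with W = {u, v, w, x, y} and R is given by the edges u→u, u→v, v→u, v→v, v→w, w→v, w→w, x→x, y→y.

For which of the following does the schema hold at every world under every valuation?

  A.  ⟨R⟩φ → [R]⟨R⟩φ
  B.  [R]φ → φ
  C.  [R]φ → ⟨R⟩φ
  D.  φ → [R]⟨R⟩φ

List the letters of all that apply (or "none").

B, C, D

R is reflexive: each world relates to itself.
R is symmetric: every R-edge is matched by its reverse.
R is not euclidean: v R u and v R w but not u R w.
R is serial: every world has an R-successor.
(A) ⟨R⟩φ → [R]⟨R⟩φ is axiom 5, which corresponds to the euclidean property. R is not euclidean — not valid.
(B) [R]φ → φ is axiom T, which corresponds to reflexivity. R is reflexive — valid.
(C) axiom D: valid iff R is serial. R is serial — valid.
(D) φ → [R]⟨R⟩φ is axiom B, which corresponds to symmetry. R is symmetric — valid.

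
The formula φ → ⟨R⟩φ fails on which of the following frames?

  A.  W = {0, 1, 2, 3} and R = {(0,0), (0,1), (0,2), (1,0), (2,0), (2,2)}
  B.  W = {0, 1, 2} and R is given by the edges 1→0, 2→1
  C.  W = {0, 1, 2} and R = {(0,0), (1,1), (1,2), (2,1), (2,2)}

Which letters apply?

A, B

The schema φ → ⟨R⟩φ is the dual of axiom T; it is valid on a frame iff R is reflexive.
(A) R is not reflexive (not 1 R 1), so the schema fails here.
(B) R is not reflexive (not 0 R 0), so the schema fails here.
(C) R is reflexive (each world relates to itself), so the schema is valid here.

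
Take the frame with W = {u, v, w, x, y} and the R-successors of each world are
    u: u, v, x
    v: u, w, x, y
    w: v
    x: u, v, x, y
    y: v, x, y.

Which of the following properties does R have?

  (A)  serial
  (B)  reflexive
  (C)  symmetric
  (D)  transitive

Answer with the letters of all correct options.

A, C

(A) serial: every world has an R-successor.
(B) not reflexive: not v R v.
(C) symmetric: every R-edge is matched by its reverse.
(D) not transitive: u R v and v R w but not u R w.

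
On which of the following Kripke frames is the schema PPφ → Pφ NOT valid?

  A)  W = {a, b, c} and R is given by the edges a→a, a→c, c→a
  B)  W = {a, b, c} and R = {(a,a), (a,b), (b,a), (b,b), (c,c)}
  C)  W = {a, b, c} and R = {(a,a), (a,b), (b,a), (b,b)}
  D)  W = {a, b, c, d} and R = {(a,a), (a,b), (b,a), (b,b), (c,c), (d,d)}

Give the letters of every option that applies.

The schema PPφ → Pφ is the dual of axiom 4; it is valid on a frame iff R is transitive.
(A) R is not transitive (c R a and a R c but not c R c), so the schema fails here.
(B) R is transitive (R is closed under composition), so the schema is valid here.
(C) R is transitive (R is closed under composition), so the schema is valid here.
(D) R is transitive (R is closed under composition), so the schema is valid here.

A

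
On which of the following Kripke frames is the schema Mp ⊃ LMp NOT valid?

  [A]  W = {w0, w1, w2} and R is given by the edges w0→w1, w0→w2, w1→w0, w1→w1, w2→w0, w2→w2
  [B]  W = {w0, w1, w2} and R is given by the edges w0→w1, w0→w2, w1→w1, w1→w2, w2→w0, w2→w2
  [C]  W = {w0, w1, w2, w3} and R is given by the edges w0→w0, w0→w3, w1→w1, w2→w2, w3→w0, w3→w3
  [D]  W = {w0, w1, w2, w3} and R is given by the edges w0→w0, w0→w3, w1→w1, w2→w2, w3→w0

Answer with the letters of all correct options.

The schema Mp ⊃ LMp is axiom 5; it is valid on a frame iff R is euclidean.
(A) R is not euclidean (w0 R w1 and w0 R w2 but not w1 R w2), so the schema fails here.
(B) R is not euclidean (w0 R w2 and w0 R w1 but not w2 R w1), so the schema fails here.
(C) R is euclidean (any two R-successors of the same world are R-related), so the schema is valid here.
(D) R is not euclidean (w0 R w3 and w0 R w3 but not w3 R w3), so the schema fails here.

A, B, D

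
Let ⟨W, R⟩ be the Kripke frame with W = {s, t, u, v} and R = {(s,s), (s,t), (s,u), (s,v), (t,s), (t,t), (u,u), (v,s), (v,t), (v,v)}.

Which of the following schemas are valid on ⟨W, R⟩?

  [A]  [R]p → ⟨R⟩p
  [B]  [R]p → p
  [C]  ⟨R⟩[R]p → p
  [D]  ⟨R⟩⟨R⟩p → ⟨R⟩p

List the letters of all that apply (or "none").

A, B

R is reflexive: each world relates to itself.
R is not symmetric: s R u but not u R s.
R is not transitive: t R s and s R u but not t R u.
R is serial: every world has an R-successor.
(A) [R]p → ⟨R⟩p (axiom D) characterises the serial frames. R is serial — valid.
(B) axiom T: valid iff R is reflexive. R is reflexive — valid.
(C) the dual of axiom B: valid iff R is symmetric. R is not symmetric — not valid.
(D) ⟨R⟩⟨R⟩p → ⟨R⟩p is the dual of axiom 4, which corresponds to transitivity. R is not transitive — not valid.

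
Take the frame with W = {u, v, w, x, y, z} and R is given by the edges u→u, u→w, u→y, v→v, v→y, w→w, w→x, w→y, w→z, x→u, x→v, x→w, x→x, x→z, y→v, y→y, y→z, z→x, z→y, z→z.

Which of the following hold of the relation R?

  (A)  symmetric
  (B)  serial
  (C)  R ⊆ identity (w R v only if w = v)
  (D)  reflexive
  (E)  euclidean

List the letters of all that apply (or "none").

(A) not symmetric: u R w but not w R u.
(B) serial: every world has an R-successor.
(C) not ⊆ identity: u R w with u ≠ w.
(D) reflexive: each world relates to itself.
(E) not euclidean: u R w and u R u but not w R u.

B, D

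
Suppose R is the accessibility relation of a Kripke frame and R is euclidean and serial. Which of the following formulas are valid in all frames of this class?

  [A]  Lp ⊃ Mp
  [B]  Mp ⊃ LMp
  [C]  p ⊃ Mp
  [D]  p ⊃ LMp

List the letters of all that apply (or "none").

A, B

(A) axiom D: valid iff R is serial. Every such R is serial — valid.
(B) Mp ⊃ LMp (axiom 5) characterises the euclidean frames. Every such R is euclidean — valid.
(C) p ⊃ Mp is the dual of axiom T, which corresponds to reflexivity. Such an R need not be reflexive — not valid.
(D) p ⊃ LMp is axiom B; it is valid on a frame exactly when R is symmetric. Such an R need not be symmetric, so not valid.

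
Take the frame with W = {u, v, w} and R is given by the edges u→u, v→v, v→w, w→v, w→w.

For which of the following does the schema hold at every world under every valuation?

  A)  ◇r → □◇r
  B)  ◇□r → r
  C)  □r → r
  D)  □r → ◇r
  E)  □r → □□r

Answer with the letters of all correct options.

A, B, C, D, E

R is reflexive: each world relates to itself.
R is symmetric: every R-edge is matched by its reverse.
R is transitive: R is closed under composition.
R is euclidean: any two R-successors of the same world are R-related.
R is serial: every world has an R-successor.
(A) ◇r → □◇r is axiom 5, which corresponds to the euclidean property. R is euclidean — valid.
(B) ◇□r → r is the dual of axiom B; it is valid on a frame exactly when R is symmetric. R is symmetric, so valid.
(C) axiom T: valid iff R is reflexive. R is reflexive — valid.
(D) □r → ◇r is axiom D, which corresponds to seriality. R is serial — valid.
(E) □r → □□r is axiom 4, which corresponds to transitivity. R is transitive — valid.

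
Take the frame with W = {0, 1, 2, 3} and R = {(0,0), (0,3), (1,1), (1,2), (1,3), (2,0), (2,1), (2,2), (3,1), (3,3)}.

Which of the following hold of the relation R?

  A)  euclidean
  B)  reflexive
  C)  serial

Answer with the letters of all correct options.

B, C

(A) not euclidean: 0 R 3 and 0 R 0 but not 3 R 0.
(B) reflexive: each world relates to itself.
(C) serial: every world has an R-successor.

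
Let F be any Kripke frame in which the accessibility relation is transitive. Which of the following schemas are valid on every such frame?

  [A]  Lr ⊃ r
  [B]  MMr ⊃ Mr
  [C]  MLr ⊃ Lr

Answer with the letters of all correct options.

B

(A) Lr ⊃ r (axiom T) characterises the reflexive frames. Such an R need not be reflexive — not valid.
(B) the dual of axiom 4: valid iff R is transitive. Every such R is transitive — valid.
(C) the dual of axiom 5: valid iff R is euclidean. Such an R need not be euclidean — not valid.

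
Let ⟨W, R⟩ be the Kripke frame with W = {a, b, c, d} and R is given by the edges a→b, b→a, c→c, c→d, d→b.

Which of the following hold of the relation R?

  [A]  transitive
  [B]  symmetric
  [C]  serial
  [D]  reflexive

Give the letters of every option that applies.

C

(A) not transitive: a R b and b R a but not a R a.
(B) not symmetric: c R d but not d R c.
(C) serial: every world has an R-successor.
(D) not reflexive: not a R a.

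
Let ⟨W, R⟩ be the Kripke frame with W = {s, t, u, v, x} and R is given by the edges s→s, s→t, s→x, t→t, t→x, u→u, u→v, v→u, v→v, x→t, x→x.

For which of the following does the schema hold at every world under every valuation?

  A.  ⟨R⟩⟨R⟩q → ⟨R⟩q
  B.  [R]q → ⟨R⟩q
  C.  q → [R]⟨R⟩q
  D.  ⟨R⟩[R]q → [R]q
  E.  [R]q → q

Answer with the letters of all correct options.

A, B, E

R is reflexive: each world relates to itself.
R is not symmetric: s R t but not t R s.
R is transitive: R is closed under composition.
R is not euclidean: s R t and s R s but not t R s.
R is serial: every world has an R-successor.
(A) ⟨R⟩⟨R⟩q → ⟨R⟩q is the dual of axiom 4, which corresponds to transitivity. R is transitive — valid.
(B) [R]q → ⟨R⟩q is axiom D, which corresponds to seriality. R is serial — valid.
(C) q → [R]⟨R⟩q is axiom B, which corresponds to symmetry. R is not symmetric — not valid.
(D) the dual of axiom 5: valid iff R is euclidean. R is not euclidean — not valid.
(E) [R]q → q is axiom T; it is valid on a frame exactly when R is reflexive. R is reflexive, so valid.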